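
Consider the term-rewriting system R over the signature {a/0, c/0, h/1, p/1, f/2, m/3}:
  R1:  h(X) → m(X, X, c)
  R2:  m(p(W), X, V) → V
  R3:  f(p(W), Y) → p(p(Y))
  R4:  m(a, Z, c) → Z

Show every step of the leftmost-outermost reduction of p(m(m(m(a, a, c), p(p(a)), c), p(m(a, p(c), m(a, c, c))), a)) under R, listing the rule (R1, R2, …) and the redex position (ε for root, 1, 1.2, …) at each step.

p(a)

1. p(m(m(m(a, a, c), p(p(a)), c), p(m(a, p(c), m(a, c, c))), a))  →  p(m(m(a, p(p(a)), c), p(m(a, p(c), m(a, c, c))), a))   [R4 at 1.1.1]
2. p(m(m(a, p(p(a)), c), p(m(a, p(c), m(a, c, c))), a))  →  p(m(p(p(a)), p(m(a, p(c), m(a, c, c))), a))   [R4 at 1.1]
3. p(m(p(p(a)), p(m(a, p(c), m(a, c, c))), a))  →  p(a)   [R2 at 1]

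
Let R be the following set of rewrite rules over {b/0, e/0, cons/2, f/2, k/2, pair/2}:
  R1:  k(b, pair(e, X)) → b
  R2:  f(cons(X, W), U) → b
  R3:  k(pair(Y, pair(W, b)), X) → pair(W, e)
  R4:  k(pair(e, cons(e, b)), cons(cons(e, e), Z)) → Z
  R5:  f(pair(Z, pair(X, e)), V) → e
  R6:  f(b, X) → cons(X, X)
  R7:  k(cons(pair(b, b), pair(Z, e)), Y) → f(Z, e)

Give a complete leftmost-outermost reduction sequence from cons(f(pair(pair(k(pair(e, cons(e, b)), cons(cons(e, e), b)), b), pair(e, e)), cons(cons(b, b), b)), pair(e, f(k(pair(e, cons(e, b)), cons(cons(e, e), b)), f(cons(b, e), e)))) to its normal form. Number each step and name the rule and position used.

cons(e, pair(e, cons(b, b)))

1. cons(f(pair(pair(k(pair(e, cons(e, b)), cons(cons(e, e), b)), b), pair(e, e)), cons(cons(b, b), b)), pair(e, f(k(pair(e, cons(e, b)), cons(cons(e, e), b)), f(cons(b, e), e))))  →  cons(e, pair(e, f(k(pair(e, cons(e, b)), cons(cons(e, e), b)), f(cons(b, e), e))))   [R5 at 1]
2. cons(e, pair(e, f(k(pair(e, cons(e, b)), cons(cons(e, e), b)), f(cons(b, e), e))))  →  cons(e, pair(e, f(b, f(cons(b, e), e))))   [R4 at 2.2.1]
3. cons(e, pair(e, f(b, f(cons(b, e), e))))  →  cons(e, pair(e, cons(f(cons(b, e), e), f(cons(b, e), e))))   [R6 at 2.2]
4. cons(e, pair(e, cons(f(cons(b, e), e), f(cons(b, e), e))))  →  cons(e, pair(e, cons(b, f(cons(b, e), e))))   [R2 at 2.2.1]
5. cons(e, pair(e, cons(b, f(cons(b, e), e))))  →  cons(e, pair(e, cons(b, b)))   [R2 at 2.2.2]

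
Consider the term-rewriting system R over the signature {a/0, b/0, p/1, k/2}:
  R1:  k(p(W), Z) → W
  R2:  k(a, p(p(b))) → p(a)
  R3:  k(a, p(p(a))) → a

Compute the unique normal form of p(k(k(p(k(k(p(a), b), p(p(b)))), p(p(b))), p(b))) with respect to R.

p(a)

1. p(k(k(p(k(k(p(a), b), p(p(b)))), p(p(b))), p(b)))  →  p(k(k(k(p(a), b), p(p(b))), p(b)))   [R1 at 1.1]
2. p(k(k(k(p(a), b), p(p(b))), p(b)))  →  p(k(k(a, p(p(b))), p(b)))   [R1 at 1.1.1]
3. p(k(k(a, p(p(b))), p(b)))  →  p(k(p(a), p(b)))   [R2 at 1.1]
4. p(k(p(a), p(b)))  →  p(a)   [R1 at 1]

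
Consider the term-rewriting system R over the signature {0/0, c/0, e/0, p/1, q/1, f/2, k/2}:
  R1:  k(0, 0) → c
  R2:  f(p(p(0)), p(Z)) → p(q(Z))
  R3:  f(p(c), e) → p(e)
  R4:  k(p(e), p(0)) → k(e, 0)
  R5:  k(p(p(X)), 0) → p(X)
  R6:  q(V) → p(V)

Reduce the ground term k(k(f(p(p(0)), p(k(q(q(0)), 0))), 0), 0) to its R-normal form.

1. k(k(f(p(p(0)), p(k(q(q(0)), 0))), 0), 0)  →  k(k(p(q(k(q(q(0)), 0))), 0), 0)   [R2 at 1.1]
2. k(k(p(q(k(q(q(0)), 0))), 0), 0)  →  k(k(p(p(k(q(q(0)), 0))), 0), 0)   [R6 at 1.1.1]
3. k(k(p(p(k(q(q(0)), 0))), 0), 0)  →  k(p(k(q(q(0)), 0)), 0)   [R5 at 1]
4. k(p(k(q(q(0)), 0)), 0)  →  k(p(k(p(q(0)), 0)), 0)   [R6 at 1.1.1]
5. k(p(k(p(q(0)), 0)), 0)  →  k(p(k(p(p(0)), 0)), 0)   [R6 at 1.1.1.1]
6. k(p(k(p(p(0)), 0)), 0)  →  k(p(p(0)), 0)   [R5 at 1.1]
7. k(p(p(0)), 0)  →  p(0)   [R5 at ε]

p(0)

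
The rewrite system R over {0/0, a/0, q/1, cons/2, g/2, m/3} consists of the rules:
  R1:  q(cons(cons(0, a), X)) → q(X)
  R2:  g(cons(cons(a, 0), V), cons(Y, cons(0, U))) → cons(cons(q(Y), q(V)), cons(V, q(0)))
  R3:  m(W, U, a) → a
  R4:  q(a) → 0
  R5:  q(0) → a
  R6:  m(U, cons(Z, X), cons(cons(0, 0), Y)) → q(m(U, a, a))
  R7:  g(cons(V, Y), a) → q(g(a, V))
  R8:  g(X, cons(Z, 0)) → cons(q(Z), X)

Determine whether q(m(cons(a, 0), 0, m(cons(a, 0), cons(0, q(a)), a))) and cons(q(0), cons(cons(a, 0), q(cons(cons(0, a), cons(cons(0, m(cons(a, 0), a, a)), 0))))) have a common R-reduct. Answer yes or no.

Reduce t₁ = q(m(cons(a, 0), 0, m(cons(a, 0), cons(0, q(a)), a))):
1. q(m(cons(a, 0), 0, m(cons(a, 0), cons(0, q(a)), a)))  →  q(m(cons(a, 0), 0, a))   [R3 at 1.3]
2. q(m(cons(a, 0), 0, a))  →  q(a)   [R3 at 1]
3. q(a)  →  0   [R4 at ε]

Reduce t₂ = cons(q(0), cons(cons(a, 0), q(cons(cons(0, a), cons(cons(0, m(cons(a, 0), a, a)), 0))))):
1. cons(q(0), cons(cons(a, 0), q(cons(cons(0, a), cons(cons(0, m(cons(a, 0), a, a)), 0)))))  →  cons(a, cons(cons(a, 0), q(cons(cons(0, a), cons(cons(0, m(cons(a, 0), a, a)), 0)))))   [R5 at 1]
2. cons(a, cons(cons(a, 0), q(cons(cons(0, a), cons(cons(0, m(cons(a, 0), a, a)), 0)))))  →  cons(a, cons(cons(a, 0), q(cons(cons(0, m(cons(a, 0), a, a)), 0))))   [R1 at 2.2]
3. cons(a, cons(cons(a, 0), q(cons(cons(0, m(cons(a, 0), a, a)), 0))))  →  cons(a, cons(cons(a, 0), q(cons(cons(0, a), 0))))   [R3 at 2.2.1.1.2]
4. cons(a, cons(cons(a, 0), q(cons(cons(0, a), 0))))  →  cons(a, cons(cons(a, 0), q(0)))   [R1 at 2.2]
5. cons(a, cons(cons(a, 0), q(0)))  →  cons(a, cons(cons(a, 0), a))   [R5 at 2.2]

no — NF(t₁) = 0, NF(t₂) = cons(a, cons(cons(a, 0), a))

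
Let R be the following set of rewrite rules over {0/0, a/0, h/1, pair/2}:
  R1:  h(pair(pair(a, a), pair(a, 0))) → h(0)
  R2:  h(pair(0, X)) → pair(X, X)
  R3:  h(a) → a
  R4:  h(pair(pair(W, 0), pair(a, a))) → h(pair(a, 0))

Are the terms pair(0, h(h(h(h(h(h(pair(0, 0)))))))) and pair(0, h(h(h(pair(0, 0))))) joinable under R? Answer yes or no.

Reduce t₁ = pair(0, h(h(h(h(h(h(pair(0, 0)))))))):
1. pair(0, h(h(h(h(h(h(pair(0, 0))))))))  →  pair(0, h(h(h(h(h(pair(0, 0)))))))   [R2 at 2.1.1.1.1.1]
2. pair(0, h(h(h(h(h(pair(0, 0)))))))  →  pair(0, h(h(h(h(pair(0, 0))))))   [R2 at 2.1.1.1.1]
3. pair(0, h(h(h(h(pair(0, 0))))))  →  pair(0, h(h(h(pair(0, 0)))))   [R2 at 2.1.1.1]
4. pair(0, h(h(h(pair(0, 0)))))  →  pair(0, h(h(pair(0, 0))))   [R2 at 2.1.1]
5. pair(0, h(h(pair(0, 0))))  →  pair(0, h(pair(0, 0)))   [R2 at 2.1]
6. pair(0, h(pair(0, 0)))  →  pair(0, pair(0, 0))   [R2 at 2]

Reduce t₂ = pair(0, h(h(h(pair(0, 0))))):
1. pair(0, h(h(h(pair(0, 0)))))  →  pair(0, h(h(pair(0, 0))))   [R2 at 2.1.1]
2. pair(0, h(h(pair(0, 0))))  →  pair(0, h(pair(0, 0)))   [R2 at 2.1]
3. pair(0, h(pair(0, 0)))  →  pair(0, pair(0, 0))   [R2 at 2]

yes — NF(t₁) = pair(0, pair(0, 0)), NF(t₂) = pair(0, pair(0, 0))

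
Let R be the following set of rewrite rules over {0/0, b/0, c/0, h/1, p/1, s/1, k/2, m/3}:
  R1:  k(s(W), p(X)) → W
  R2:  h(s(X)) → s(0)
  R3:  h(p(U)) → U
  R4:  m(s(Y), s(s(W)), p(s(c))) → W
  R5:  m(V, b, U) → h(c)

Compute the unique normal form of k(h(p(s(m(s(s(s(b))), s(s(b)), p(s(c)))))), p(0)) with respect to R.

b

1. k(h(p(s(m(s(s(s(b))), s(s(b)), p(s(c)))))), p(0))  →  k(s(m(s(s(s(b))), s(s(b)), p(s(c)))), p(0))   [R3 at 1]
2. k(s(m(s(s(s(b))), s(s(b)), p(s(c)))), p(0))  →  m(s(s(s(b))), s(s(b)), p(s(c)))   [R1 at ε]
3. m(s(s(s(b))), s(s(b)), p(s(c)))  →  b   [R4 at ε]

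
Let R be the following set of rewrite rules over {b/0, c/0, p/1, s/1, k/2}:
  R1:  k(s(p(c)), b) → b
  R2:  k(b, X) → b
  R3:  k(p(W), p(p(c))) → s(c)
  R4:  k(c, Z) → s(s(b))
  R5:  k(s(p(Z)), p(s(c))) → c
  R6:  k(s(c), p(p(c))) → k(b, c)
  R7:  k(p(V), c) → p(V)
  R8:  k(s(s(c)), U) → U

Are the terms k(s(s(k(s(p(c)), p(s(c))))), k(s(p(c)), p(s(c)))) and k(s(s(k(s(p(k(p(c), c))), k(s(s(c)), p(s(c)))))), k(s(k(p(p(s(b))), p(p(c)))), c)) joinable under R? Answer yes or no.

Reduce t₁ = k(s(s(k(s(p(c)), p(s(c))))), k(s(p(c)), p(s(c)))):
1. k(s(s(k(s(p(c)), p(s(c))))), k(s(p(c)), p(s(c))))  →  k(s(s(c)), k(s(p(c)), p(s(c))))   [R5 at 1.1.1]
2. k(s(s(c)), k(s(p(c)), p(s(c))))  →  k(s(p(c)), p(s(c)))   [R8 at ε]
3. k(s(p(c)), p(s(c)))  →  c   [R5 at ε]

Reduce t₂ = k(s(s(k(s(p(k(p(c), c))), k(s(s(c)), p(s(c)))))), k(s(k(p(p(s(b))), p(p(c)))), c)):
1. k(s(s(k(s(p(k(p(c), c))), k(s(s(c)), p(s(c)))))), k(s(k(p(p(s(b))), p(p(c)))), c))  →  k(s(s(k(s(p(p(c))), k(s(s(c)), p(s(c)))))), k(s(k(p(p(s(b))), p(p(c)))), c))   [R7 at 1.1.1.1.1.1]
2. k(s(s(k(s(p(p(c))), k(s(s(c)), p(s(c)))))), k(s(k(p(p(s(b))), p(p(c)))), c))  →  k(s(s(k(s(p(p(c))), p(s(c))))), k(s(k(p(p(s(b))), p(p(c)))), c))   [R8 at 1.1.1.2]
3. k(s(s(k(s(p(p(c))), p(s(c))))), k(s(k(p(p(s(b))), p(p(c)))), c))  →  k(s(s(c)), k(s(k(p(p(s(b))), p(p(c)))), c))   [R5 at 1.1.1]
4. k(s(s(c)), k(s(k(p(p(s(b))), p(p(c)))), c))  →  k(s(k(p(p(s(b))), p(p(c)))), c)   [R8 at ε]
5. k(s(k(p(p(s(b))), p(p(c)))), c)  →  k(s(s(c)), c)   [R3 at 1.1]
6. k(s(s(c)), c)  →  c   [R8 at ε]

yes — NF(t₁) = c, NF(t₂) = c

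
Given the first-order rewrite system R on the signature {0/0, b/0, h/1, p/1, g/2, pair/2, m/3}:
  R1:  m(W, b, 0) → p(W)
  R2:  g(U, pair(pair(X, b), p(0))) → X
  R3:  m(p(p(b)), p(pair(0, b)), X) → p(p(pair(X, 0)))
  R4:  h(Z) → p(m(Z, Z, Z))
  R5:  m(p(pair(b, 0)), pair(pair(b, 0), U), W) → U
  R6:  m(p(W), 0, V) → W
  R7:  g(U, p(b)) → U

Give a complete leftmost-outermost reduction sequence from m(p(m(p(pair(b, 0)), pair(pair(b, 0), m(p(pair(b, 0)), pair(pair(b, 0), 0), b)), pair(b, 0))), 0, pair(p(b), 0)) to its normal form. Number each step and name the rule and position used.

0

1. m(p(m(p(pair(b, 0)), pair(pair(b, 0), m(p(pair(b, 0)), pair(pair(b, 0), 0), b)), pair(b, 0))), 0, pair(p(b), 0))  →  m(p(pair(b, 0)), pair(pair(b, 0), m(p(pair(b, 0)), pair(pair(b, 0), 0), b)), pair(b, 0))   [R6 at ε]
2. m(p(pair(b, 0)), pair(pair(b, 0), m(p(pair(b, 0)), pair(pair(b, 0), 0), b)), pair(b, 0))  →  m(p(pair(b, 0)), pair(pair(b, 0), 0), b)   [R5 at ε]
3. m(p(pair(b, 0)), pair(pair(b, 0), 0), b)  →  0   [R5 at ε]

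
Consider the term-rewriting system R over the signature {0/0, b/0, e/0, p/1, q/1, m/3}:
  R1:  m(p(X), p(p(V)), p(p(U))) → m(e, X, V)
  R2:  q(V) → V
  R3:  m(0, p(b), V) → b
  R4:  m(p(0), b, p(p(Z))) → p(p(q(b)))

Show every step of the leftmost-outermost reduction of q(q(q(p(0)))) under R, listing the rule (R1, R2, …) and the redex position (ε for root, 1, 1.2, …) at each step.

p(0)

1. q(q(q(p(0))))  →  q(q(p(0)))   [R2 at ε]
2. q(q(p(0)))  →  q(p(0))   [R2 at ε]
3. q(p(0))  →  p(0)   [R2 at ε]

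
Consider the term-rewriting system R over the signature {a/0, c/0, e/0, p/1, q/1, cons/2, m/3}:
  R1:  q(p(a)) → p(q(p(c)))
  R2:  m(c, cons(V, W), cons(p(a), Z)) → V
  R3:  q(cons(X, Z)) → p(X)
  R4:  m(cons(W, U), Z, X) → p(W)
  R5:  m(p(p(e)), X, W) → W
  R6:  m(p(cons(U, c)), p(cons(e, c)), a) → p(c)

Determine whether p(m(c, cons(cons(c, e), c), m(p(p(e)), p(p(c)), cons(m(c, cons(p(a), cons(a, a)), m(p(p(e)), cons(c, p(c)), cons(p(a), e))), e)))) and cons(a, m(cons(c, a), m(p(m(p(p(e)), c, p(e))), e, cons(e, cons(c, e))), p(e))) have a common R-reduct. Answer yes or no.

no — NF(t₁) = p(cons(c, e)), NF(t₂) = cons(a, p(c))

Reduce t₁ = p(m(c, cons(cons(c, e), c), m(p(p(e)), p(p(c)), cons(m(c, cons(p(a), cons(a, a)), m(p(p(e)), cons(c, p(c)), cons(p(a), e))), e)))):
1. p(m(c, cons(cons(c, e), c), m(p(p(e)), p(p(c)), cons(m(c, cons(p(a), cons(a, a)), m(p(p(e)), cons(c, p(c)), cons(p(a), e))), e))))  →  p(m(c, cons(cons(c, e), c), cons(m(c, cons(p(a), cons(a, a)), m(p(p(e)), cons(c, p(c)), cons(p(a), e))), e)))   [R5 at 1.3]
2. p(m(c, cons(cons(c, e), c), cons(m(c, cons(p(a), cons(a, a)), m(p(p(e)), cons(c, p(c)), cons(p(a), e))), e)))  →  p(m(c, cons(cons(c, e), c), cons(m(c, cons(p(a), cons(a, a)), cons(p(a), e)), e)))   [R5 at 1.3.1.3]
3. p(m(c, cons(cons(c, e), c), cons(m(c, cons(p(a), cons(a, a)), cons(p(a), e)), e)))  →  p(m(c, cons(cons(c, e), c), cons(p(a), e)))   [R2 at 1.3.1]
4. p(m(c, cons(cons(c, e), c), cons(p(a), e)))  →  p(cons(c, e))   [R2 at 1]

Reduce t₂ = cons(a, m(cons(c, a), m(p(m(p(p(e)), c, p(e))), e, cons(e, cons(c, e))), p(e))):
1. cons(a, m(cons(c, a), m(p(m(p(p(e)), c, p(e))), e, cons(e, cons(c, e))), p(e)))  →  cons(a, p(c))   [R4 at 2]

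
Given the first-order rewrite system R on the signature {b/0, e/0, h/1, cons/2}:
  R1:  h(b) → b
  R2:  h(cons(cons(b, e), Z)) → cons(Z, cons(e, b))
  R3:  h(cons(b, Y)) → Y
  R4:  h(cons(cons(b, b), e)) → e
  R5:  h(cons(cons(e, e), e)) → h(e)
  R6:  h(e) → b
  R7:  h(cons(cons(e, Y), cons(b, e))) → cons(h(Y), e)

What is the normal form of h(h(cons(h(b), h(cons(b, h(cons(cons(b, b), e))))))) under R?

1. h(h(cons(h(b), h(cons(b, h(cons(cons(b, b), e)))))))  →  h(h(cons(b, h(cons(b, h(cons(cons(b, b), e)))))))   [R1 at 1.1.1]
2. h(h(cons(b, h(cons(b, h(cons(cons(b, b), e)))))))  →  h(h(cons(b, h(cons(cons(b, b), e)))))   [R3 at 1]
3. h(h(cons(b, h(cons(cons(b, b), e)))))  →  h(h(cons(cons(b, b), e)))   [R3 at 1]
4. h(h(cons(cons(b, b), e)))  →  h(e)   [R4 at 1]
5. h(e)  →  b   [R6 at ε]

b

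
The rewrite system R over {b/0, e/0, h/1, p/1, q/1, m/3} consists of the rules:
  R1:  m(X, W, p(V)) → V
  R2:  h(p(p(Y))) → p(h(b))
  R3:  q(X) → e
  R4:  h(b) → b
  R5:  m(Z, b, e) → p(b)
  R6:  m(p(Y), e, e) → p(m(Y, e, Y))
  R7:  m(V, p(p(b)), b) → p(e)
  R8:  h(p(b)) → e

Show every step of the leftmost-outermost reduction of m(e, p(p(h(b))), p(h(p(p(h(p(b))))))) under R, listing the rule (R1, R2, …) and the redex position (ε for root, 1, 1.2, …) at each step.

p(b)

1. m(e, p(p(h(b))), p(h(p(p(h(p(b)))))))  →  h(p(p(h(p(b)))))   [R1 at ε]
2. h(p(p(h(p(b)))))  →  p(h(b))   [R2 at ε]
3. p(h(b))  →  p(b)   [R4 at 1]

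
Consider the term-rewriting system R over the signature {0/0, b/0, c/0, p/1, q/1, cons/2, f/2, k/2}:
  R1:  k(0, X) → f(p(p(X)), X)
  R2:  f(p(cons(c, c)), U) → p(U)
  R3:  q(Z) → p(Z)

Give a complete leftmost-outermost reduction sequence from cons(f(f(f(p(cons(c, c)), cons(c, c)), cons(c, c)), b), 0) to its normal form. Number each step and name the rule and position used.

cons(p(b), 0)

1. cons(f(f(f(p(cons(c, c)), cons(c, c)), cons(c, c)), b), 0)  →  cons(f(f(p(cons(c, c)), cons(c, c)), b), 0)   [R2 at 1.1.1]
2. cons(f(f(p(cons(c, c)), cons(c, c)), b), 0)  →  cons(f(p(cons(c, c)), b), 0)   [R2 at 1.1]
3. cons(f(p(cons(c, c)), b), 0)  →  cons(p(b), 0)   [R2 at 1]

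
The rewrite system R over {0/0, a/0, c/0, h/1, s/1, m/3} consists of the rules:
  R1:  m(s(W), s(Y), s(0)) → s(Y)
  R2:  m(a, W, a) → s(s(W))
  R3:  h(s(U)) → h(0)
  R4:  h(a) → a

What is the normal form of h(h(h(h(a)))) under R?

a

1. h(h(h(h(a))))  →  h(h(h(a)))   [R4 at 1.1.1]
2. h(h(h(a)))  →  h(h(a))   [R4 at 1.1]
3. h(h(a))  →  h(a)   [R4 at 1]
4. h(a)  →  a   [R4 at ε]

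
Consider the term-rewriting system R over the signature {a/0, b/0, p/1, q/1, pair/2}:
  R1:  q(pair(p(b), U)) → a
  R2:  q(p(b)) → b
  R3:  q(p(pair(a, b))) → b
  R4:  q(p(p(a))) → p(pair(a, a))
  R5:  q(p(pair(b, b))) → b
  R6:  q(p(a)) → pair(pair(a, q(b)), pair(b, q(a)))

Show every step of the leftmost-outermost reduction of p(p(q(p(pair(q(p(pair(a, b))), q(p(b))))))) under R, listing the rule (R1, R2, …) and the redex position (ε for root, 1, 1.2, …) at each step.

1. p(p(q(p(pair(q(p(pair(a, b))), q(p(b)))))))  →  p(p(q(p(pair(b, q(p(b)))))))   [R3 at 1.1.1.1.1]
2. p(p(q(p(pair(b, q(p(b)))))))  →  p(p(q(p(pair(b, b)))))   [R2 at 1.1.1.1.2]
3. p(p(q(p(pair(b, b)))))  →  p(p(b))   [R5 at 1.1]

p(p(b))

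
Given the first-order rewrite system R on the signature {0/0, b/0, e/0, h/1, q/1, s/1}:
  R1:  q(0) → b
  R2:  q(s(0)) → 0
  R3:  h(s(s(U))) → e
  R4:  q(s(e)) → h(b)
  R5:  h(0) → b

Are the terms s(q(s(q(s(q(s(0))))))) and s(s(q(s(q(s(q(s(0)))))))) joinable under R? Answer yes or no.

Reduce t₁ = s(q(s(q(s(q(s(0))))))):
1. s(q(s(q(s(q(s(0)))))))  →  s(q(s(q(s(0)))))   [R2 at 1.1.1.1.1]
2. s(q(s(q(s(0)))))  →  s(q(s(0)))   [R2 at 1.1.1]
3. s(q(s(0)))  →  s(0)   [R2 at 1]

Reduce t₂ = s(s(q(s(q(s(q(s(0)))))))):
1. s(s(q(s(q(s(q(s(0))))))))  →  s(s(q(s(q(s(0))))))   [R2 at 1.1.1.1.1.1]
2. s(s(q(s(q(s(0))))))  →  s(s(q(s(0))))   [R2 at 1.1.1.1]
3. s(s(q(s(0))))  →  s(s(0))   [R2 at 1.1]

no — NF(t₁) = s(0), NF(t₂) = s(s(0))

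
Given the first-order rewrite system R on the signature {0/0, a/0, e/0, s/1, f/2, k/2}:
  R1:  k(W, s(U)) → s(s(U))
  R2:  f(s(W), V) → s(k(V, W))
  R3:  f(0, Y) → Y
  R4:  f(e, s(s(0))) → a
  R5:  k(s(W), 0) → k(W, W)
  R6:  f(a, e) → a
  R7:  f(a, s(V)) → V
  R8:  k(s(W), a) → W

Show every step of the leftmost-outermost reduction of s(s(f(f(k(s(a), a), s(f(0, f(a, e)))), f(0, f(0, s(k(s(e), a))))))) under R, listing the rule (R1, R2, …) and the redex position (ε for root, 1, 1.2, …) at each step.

1. s(s(f(f(k(s(a), a), s(f(0, f(a, e)))), f(0, f(0, s(k(s(e), a)))))))  →  s(s(f(f(a, s(f(0, f(a, e)))), f(0, f(0, s(k(s(e), a)))))))   [R8 at 1.1.1.1]
2. s(s(f(f(a, s(f(0, f(a, e)))), f(0, f(0, s(k(s(e), a)))))))  →  s(s(f(f(0, f(a, e)), f(0, f(0, s(k(s(e), a)))))))   [R7 at 1.1.1]
3. s(s(f(f(0, f(a, e)), f(0, f(0, s(k(s(e), a)))))))  →  s(s(f(f(a, e), f(0, f(0, s(k(s(e), a)))))))   [R3 at 1.1.1]
4. s(s(f(f(a, e), f(0, f(0, s(k(s(e), a)))))))  →  s(s(f(a, f(0, f(0, s(k(s(e), a)))))))   [R6 at 1.1.1]
5. s(s(f(a, f(0, f(0, s(k(s(e), a)))))))  →  s(s(f(a, f(0, s(k(s(e), a))))))   [R3 at 1.1.2]
6. s(s(f(a, f(0, s(k(s(e), a))))))  →  s(s(f(a, s(k(s(e), a)))))   [R3 at 1.1.2]
7. s(s(f(a, s(k(s(e), a)))))  →  s(s(k(s(e), a)))   [R7 at 1.1]
8. s(s(k(s(e), a)))  →  s(s(e))   [R8 at 1.1]

s(s(e))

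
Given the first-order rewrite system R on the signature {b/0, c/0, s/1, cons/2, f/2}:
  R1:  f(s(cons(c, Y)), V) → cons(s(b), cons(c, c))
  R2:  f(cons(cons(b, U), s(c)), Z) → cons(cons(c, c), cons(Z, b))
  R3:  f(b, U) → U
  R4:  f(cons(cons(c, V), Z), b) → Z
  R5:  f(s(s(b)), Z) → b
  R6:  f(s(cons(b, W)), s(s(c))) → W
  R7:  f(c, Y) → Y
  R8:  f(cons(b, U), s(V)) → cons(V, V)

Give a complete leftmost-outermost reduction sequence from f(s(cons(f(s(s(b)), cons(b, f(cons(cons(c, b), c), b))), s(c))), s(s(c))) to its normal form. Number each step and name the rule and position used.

s(c)

1. f(s(cons(f(s(s(b)), cons(b, f(cons(cons(c, b), c), b))), s(c))), s(s(c)))  →  f(s(cons(b, s(c))), s(s(c)))   [R5 at 1.1.1]
2. f(s(cons(b, s(c))), s(s(c)))  →  s(c)   [R6 at ε]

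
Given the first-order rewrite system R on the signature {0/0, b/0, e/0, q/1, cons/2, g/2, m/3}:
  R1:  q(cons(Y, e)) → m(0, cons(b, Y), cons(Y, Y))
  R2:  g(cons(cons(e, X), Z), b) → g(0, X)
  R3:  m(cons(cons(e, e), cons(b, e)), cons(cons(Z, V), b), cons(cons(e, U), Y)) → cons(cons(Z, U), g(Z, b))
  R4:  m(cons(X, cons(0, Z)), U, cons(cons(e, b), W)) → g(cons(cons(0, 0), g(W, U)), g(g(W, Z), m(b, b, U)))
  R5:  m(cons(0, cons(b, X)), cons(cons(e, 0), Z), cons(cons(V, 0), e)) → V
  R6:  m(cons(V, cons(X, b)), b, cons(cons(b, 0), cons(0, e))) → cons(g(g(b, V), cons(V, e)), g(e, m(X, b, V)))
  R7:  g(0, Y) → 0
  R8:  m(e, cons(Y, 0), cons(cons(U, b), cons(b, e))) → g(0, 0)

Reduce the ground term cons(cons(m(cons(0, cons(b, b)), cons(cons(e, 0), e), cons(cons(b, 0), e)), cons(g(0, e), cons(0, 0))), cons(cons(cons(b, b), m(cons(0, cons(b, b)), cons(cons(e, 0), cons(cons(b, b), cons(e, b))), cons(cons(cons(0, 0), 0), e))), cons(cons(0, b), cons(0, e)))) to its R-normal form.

1. cons(cons(m(cons(0, cons(b, b)), cons(cons(e, 0), e), cons(cons(b, 0), e)), cons(g(0, e), cons(0, 0))), cons(cons(cons(b, b), m(cons(0, cons(b, b)), cons(cons(e, 0), cons(cons(b, b), cons(e, b))), cons(cons(cons(0, 0), 0), e))), cons(cons(0, b), cons(0, e))))  →  cons(cons(b, cons(g(0, e), cons(0, 0))), cons(cons(cons(b, b), m(cons(0, cons(b, b)), cons(cons(e, 0), cons(cons(b, b), cons(e, b))), cons(cons(cons(0, 0), 0), e))), cons(cons(0, b), cons(0, e))))   [R5 at 1.1]
2. cons(cons(b, cons(g(0, e), cons(0, 0))), cons(cons(cons(b, b), m(cons(0, cons(b, b)), cons(cons(e, 0), cons(cons(b, b), cons(e, b))), cons(cons(cons(0, 0), 0), e))), cons(cons(0, b), cons(0, e))))  →  cons(cons(b, cons(0, cons(0, 0))), cons(cons(cons(b, b), m(cons(0, cons(b, b)), cons(cons(e, 0), cons(cons(b, b), cons(e, b))), cons(cons(cons(0, 0), 0), e))), cons(cons(0, b), cons(0, e))))   [R7 at 1.2.1]
3. cons(cons(b, cons(0, cons(0, 0))), cons(cons(cons(b, b), m(cons(0, cons(b, b)), cons(cons(e, 0), cons(cons(b, b), cons(e, b))), cons(cons(cons(0, 0), 0), e))), cons(cons(0, b), cons(0, e))))  →  cons(cons(b, cons(0, cons(0, 0))), cons(cons(cons(b, b), cons(0, 0)), cons(cons(0, b), cons(0, e))))   [R5 at 2.1.2]

cons(cons(b, cons(0, cons(0, 0))), cons(cons(cons(b, b), cons(0, 0)), cons(cons(0, b), cons(0, e))))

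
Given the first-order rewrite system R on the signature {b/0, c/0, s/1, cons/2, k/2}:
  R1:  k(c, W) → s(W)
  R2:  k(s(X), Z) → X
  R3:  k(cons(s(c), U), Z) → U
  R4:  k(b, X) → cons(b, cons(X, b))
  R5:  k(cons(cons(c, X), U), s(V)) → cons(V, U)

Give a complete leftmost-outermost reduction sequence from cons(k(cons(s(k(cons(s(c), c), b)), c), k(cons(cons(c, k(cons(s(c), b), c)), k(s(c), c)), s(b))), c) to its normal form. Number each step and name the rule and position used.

cons(c, c)

1. cons(k(cons(s(k(cons(s(c), c), b)), c), k(cons(cons(c, k(cons(s(c), b), c)), k(s(c), c)), s(b))), c)  →  cons(k(cons(s(c), c), k(cons(cons(c, k(cons(s(c), b), c)), k(s(c), c)), s(b))), c)   [R3 at 1.1.1.1]
2. cons(k(cons(s(c), c), k(cons(cons(c, k(cons(s(c), b), c)), k(s(c), c)), s(b))), c)  →  cons(c, c)   [R3 at 1]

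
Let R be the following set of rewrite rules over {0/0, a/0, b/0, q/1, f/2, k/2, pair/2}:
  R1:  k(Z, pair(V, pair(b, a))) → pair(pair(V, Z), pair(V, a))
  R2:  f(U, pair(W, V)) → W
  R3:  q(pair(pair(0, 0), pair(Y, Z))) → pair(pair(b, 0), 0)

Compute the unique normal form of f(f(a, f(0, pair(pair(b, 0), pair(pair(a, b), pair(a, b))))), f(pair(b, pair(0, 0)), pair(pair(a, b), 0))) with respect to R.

a

1. f(f(a, f(0, pair(pair(b, 0), pair(pair(a, b), pair(a, b))))), f(pair(b, pair(0, 0)), pair(pair(a, b), 0)))  →  f(f(a, pair(b, 0)), f(pair(b, pair(0, 0)), pair(pair(a, b), 0)))   [R2 at 1.2]
2. f(f(a, pair(b, 0)), f(pair(b, pair(0, 0)), pair(pair(a, b), 0)))  →  f(b, f(pair(b, pair(0, 0)), pair(pair(a, b), 0)))   [R2 at 1]
3. f(b, f(pair(b, pair(0, 0)), pair(pair(a, b), 0)))  →  f(b, pair(a, b))   [R2 at 2]
4. f(b, pair(a, b))  →  a   [R2 at ε]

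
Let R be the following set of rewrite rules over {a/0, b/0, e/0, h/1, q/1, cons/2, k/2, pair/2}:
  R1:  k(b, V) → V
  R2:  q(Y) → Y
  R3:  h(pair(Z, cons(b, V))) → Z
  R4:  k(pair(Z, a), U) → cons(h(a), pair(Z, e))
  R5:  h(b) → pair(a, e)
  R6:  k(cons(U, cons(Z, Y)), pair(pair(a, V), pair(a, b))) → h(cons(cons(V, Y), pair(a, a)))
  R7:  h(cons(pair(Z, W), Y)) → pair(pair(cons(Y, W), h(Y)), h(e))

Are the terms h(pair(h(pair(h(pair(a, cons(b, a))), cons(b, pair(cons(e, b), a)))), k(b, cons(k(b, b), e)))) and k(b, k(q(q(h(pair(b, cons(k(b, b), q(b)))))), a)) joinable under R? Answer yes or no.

yes — NF(t₁) = a, NF(t₂) = a

Reduce t₁ = h(pair(h(pair(h(pair(a, cons(b, a))), cons(b, pair(cons(e, b), a)))), k(b, cons(k(b, b), e)))):
1. h(pair(h(pair(h(pair(a, cons(b, a))), cons(b, pair(cons(e, b), a)))), k(b, cons(k(b, b), e))))  →  h(pair(h(pair(a, cons(b, a))), k(b, cons(k(b, b), e))))   [R3 at 1.1]
2. h(pair(h(pair(a, cons(b, a))), k(b, cons(k(b, b), e))))  →  h(pair(a, k(b, cons(k(b, b), e))))   [R3 at 1.1]
3. h(pair(a, k(b, cons(k(b, b), e))))  →  h(pair(a, cons(k(b, b), e)))   [R1 at 1.2]
4. h(pair(a, cons(k(b, b), e)))  →  h(pair(a, cons(b, e)))   [R1 at 1.2.1]
5. h(pair(a, cons(b, e)))  →  a   [R3 at ε]

Reduce t₂ = k(b, k(q(q(h(pair(b, cons(k(b, b), q(b)))))), a)):
1. k(b, k(q(q(h(pair(b, cons(k(b, b), q(b)))))), a))  →  k(q(q(h(pair(b, cons(k(b, b), q(b)))))), a)   [R1 at ε]
2. k(q(q(h(pair(b, cons(k(b, b), q(b)))))), a)  →  k(q(h(pair(b, cons(k(b, b), q(b))))), a)   [R2 at 1]
3. k(q(h(pair(b, cons(k(b, b), q(b))))), a)  →  k(h(pair(b, cons(k(b, b), q(b)))), a)   [R2 at 1]
4. k(h(pair(b, cons(k(b, b), q(b)))), a)  →  k(h(pair(b, cons(b, q(b)))), a)   [R1 at 1.1.2.1]
5. k(h(pair(b, cons(b, q(b)))), a)  →  k(b, a)   [R3 at 1]
6. k(b, a)  →  a   [R1 at ε]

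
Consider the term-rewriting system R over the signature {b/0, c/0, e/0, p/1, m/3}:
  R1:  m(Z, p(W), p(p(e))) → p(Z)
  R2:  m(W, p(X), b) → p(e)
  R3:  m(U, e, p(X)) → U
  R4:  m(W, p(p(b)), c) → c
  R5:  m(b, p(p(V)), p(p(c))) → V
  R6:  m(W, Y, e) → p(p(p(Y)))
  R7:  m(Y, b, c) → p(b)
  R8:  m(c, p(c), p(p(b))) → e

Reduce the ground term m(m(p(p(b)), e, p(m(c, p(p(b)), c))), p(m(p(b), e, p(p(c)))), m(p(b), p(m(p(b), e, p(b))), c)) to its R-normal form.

1. m(m(p(p(b)), e, p(m(c, p(p(b)), c))), p(m(p(b), e, p(p(c)))), m(p(b), p(m(p(b), e, p(b))), c))  →  m(p(p(b)), p(m(p(b), e, p(p(c)))), m(p(b), p(m(p(b), e, p(b))), c))   [R3 at 1]
2. m(p(p(b)), p(m(p(b), e, p(p(c)))), m(p(b), p(m(p(b), e, p(b))), c))  →  m(p(p(b)), p(p(b)), m(p(b), p(m(p(b), e, p(b))), c))   [R3 at 2.1]
3. m(p(p(b)), p(p(b)), m(p(b), p(m(p(b), e, p(b))), c))  →  m(p(p(b)), p(p(b)), m(p(b), p(p(b)), c))   [R3 at 3.2.1]
4. m(p(p(b)), p(p(b)), m(p(b), p(p(b)), c))  →  m(p(p(b)), p(p(b)), c)   [R4 at 3]
5. m(p(p(b)), p(p(b)), c)  →  c   [R4 at ε]

c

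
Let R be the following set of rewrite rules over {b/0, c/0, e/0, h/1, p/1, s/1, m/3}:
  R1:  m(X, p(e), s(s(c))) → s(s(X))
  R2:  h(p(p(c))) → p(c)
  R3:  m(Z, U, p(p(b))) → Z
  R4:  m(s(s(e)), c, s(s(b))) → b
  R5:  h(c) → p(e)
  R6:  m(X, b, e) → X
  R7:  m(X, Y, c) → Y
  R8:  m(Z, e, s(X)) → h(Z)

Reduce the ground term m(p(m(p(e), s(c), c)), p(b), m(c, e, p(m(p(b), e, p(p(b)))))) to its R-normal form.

1. m(p(m(p(e), s(c), c)), p(b), m(c, e, p(m(p(b), e, p(p(b))))))  →  m(p(s(c)), p(b), m(c, e, p(m(p(b), e, p(p(b))))))   [R7 at 1.1]
2. m(p(s(c)), p(b), m(c, e, p(m(p(b), e, p(p(b))))))  →  m(p(s(c)), p(b), m(c, e, p(p(b))))   [R3 at 3.3.1]
3. m(p(s(c)), p(b), m(c, e, p(p(b))))  →  m(p(s(c)), p(b), c)   [R3 at 3]
4. m(p(s(c)), p(b), c)  →  p(b)   [R7 at ε]

p(b)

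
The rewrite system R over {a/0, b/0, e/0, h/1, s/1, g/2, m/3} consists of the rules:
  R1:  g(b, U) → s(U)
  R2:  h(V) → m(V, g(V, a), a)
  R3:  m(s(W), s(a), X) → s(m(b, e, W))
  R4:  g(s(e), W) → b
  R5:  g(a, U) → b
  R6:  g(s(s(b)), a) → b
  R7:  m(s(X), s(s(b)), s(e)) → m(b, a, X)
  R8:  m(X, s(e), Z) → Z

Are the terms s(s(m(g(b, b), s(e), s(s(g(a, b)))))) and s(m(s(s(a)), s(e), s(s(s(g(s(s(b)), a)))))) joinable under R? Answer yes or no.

yes — NF(t₁) = s(s(s(s(b)))), NF(t₂) = s(s(s(s(b))))

Reduce t₁ = s(s(m(g(b, b), s(e), s(s(g(a, b)))))):
1. s(s(m(g(b, b), s(e), s(s(g(a, b))))))  →  s(s(s(s(g(a, b)))))   [R8 at 1.1]
2. s(s(s(s(g(a, b)))))  →  s(s(s(s(b))))   [R5 at 1.1.1.1]

Reduce t₂ = s(m(s(s(a)), s(e), s(s(s(g(s(s(b)), a)))))):
1. s(m(s(s(a)), s(e), s(s(s(g(s(s(b)), a))))))  →  s(s(s(s(g(s(s(b)), a)))))   [R8 at 1]
2. s(s(s(s(g(s(s(b)), a)))))  →  s(s(s(s(b))))   [R6 at 1.1.1.1]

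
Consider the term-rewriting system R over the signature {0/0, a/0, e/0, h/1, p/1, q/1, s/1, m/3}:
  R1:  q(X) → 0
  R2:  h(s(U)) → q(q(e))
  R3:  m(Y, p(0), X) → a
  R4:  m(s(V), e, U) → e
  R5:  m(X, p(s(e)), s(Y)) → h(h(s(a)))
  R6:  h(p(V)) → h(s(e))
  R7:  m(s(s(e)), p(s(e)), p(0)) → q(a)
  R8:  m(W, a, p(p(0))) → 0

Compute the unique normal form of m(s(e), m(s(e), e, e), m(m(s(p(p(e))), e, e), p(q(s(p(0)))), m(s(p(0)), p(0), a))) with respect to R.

1. m(s(e), m(s(e), e, e), m(m(s(p(p(e))), e, e), p(q(s(p(0)))), m(s(p(0)), p(0), a)))  →  m(s(e), e, m(m(s(p(p(e))), e, e), p(q(s(p(0)))), m(s(p(0)), p(0), a)))   [R4 at 2]
2. m(s(e), e, m(m(s(p(p(e))), e, e), p(q(s(p(0)))), m(s(p(0)), p(0), a)))  →  e   [R4 at ε]

e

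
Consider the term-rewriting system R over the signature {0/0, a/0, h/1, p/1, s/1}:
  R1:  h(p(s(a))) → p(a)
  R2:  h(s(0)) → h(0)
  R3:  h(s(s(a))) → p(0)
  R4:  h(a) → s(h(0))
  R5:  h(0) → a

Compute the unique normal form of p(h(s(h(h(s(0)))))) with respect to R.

1. p(h(s(h(h(s(0))))))  →  p(h(s(h(h(0)))))   [R2 at 1.1.1.1]
2. p(h(s(h(h(0)))))  →  p(h(s(h(a))))   [R5 at 1.1.1.1]
3. p(h(s(h(a))))  →  p(h(s(s(h(0)))))   [R4 at 1.1.1]
4. p(h(s(s(h(0)))))  →  p(h(s(s(a))))   [R5 at 1.1.1.1]
5. p(h(s(s(a))))  →  p(p(0))   [R3 at 1]

p(p(0))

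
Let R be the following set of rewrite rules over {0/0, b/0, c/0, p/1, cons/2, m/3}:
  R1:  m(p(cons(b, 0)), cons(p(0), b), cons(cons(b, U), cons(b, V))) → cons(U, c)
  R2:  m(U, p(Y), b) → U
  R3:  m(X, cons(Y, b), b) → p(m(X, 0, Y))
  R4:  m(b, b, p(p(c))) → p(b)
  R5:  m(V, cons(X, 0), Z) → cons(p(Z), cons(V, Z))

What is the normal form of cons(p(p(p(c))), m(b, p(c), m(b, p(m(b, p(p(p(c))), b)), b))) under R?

1. cons(p(p(p(c))), m(b, p(c), m(b, p(m(b, p(p(p(c))), b)), b)))  →  cons(p(p(p(c))), m(b, p(c), b))   [R2 at 2.3]
2. cons(p(p(p(c))), m(b, p(c), b))  →  cons(p(p(p(c))), b)   [R2 at 2]

cons(p(p(p(c))), b)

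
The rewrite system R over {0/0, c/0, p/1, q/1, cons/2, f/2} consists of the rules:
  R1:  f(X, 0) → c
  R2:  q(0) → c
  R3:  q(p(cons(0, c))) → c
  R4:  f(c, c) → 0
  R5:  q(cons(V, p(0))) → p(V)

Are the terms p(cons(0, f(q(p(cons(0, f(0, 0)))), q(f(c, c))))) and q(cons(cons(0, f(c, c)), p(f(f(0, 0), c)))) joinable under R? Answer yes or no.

yes — NF(t₁) = p(cons(0, 0)), NF(t₂) = p(cons(0, 0))

Reduce t₁ = p(cons(0, f(q(p(cons(0, f(0, 0)))), q(f(c, c))))):
1. p(cons(0, f(q(p(cons(0, f(0, 0)))), q(f(c, c)))))  →  p(cons(0, f(q(p(cons(0, c))), q(f(c, c)))))   [R1 at 1.2.1.1.1.2]
2. p(cons(0, f(q(p(cons(0, c))), q(f(c, c)))))  →  p(cons(0, f(c, q(f(c, c)))))   [R3 at 1.2.1]
3. p(cons(0, f(c, q(f(c, c)))))  →  p(cons(0, f(c, q(0))))   [R4 at 1.2.2.1]
4. p(cons(0, f(c, q(0))))  →  p(cons(0, f(c, c)))   [R2 at 1.2.2]
5. p(cons(0, f(c, c)))  →  p(cons(0, 0))   [R4 at 1.2]

Reduce t₂ = q(cons(cons(0, f(c, c)), p(f(f(0, 0), c)))):
1. q(cons(cons(0, f(c, c)), p(f(f(0, 0), c))))  →  q(cons(cons(0, 0), p(f(f(0, 0), c))))   [R4 at 1.1.2]
2. q(cons(cons(0, 0), p(f(f(0, 0), c))))  →  q(cons(cons(0, 0), p(f(c, c))))   [R1 at 1.2.1.1]
3. q(cons(cons(0, 0), p(f(c, c))))  →  q(cons(cons(0, 0), p(0)))   [R4 at 1.2.1]
4. q(cons(cons(0, 0), p(0)))  →  p(cons(0, 0))   [R5 at ε]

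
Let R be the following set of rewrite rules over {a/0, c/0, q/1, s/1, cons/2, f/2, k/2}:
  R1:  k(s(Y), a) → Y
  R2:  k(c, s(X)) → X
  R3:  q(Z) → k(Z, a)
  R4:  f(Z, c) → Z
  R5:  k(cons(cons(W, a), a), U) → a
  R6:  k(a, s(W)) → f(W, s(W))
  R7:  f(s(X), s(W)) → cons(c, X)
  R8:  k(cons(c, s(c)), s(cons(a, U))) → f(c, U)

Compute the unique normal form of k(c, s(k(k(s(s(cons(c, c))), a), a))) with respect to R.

1. k(c, s(k(k(s(s(cons(c, c))), a), a)))  →  k(k(s(s(cons(c, c))), a), a)   [R2 at ε]
2. k(k(s(s(cons(c, c))), a), a)  →  k(s(cons(c, c)), a)   [R1 at 1]
3. k(s(cons(c, c)), a)  →  cons(c, c)   [R1 at ε]

cons(c, c)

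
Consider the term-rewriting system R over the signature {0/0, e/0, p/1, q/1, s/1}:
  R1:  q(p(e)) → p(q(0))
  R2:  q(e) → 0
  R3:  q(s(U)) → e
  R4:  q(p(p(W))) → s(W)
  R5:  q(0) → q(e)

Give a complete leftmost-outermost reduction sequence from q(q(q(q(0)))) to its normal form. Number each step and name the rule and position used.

1. q(q(q(q(0))))  →  q(q(q(q(e))))   [R5 at 1.1.1]
2. q(q(q(q(e))))  →  q(q(q(0)))   [R2 at 1.1.1]
3. q(q(q(0)))  →  q(q(q(e)))   [R5 at 1.1]
4. q(q(q(e)))  →  q(q(0))   [R2 at 1.1]
5. q(q(0))  →  q(q(e))   [R5 at 1]
6. q(q(e))  →  q(0)   [R2 at 1]
7. q(0)  →  q(e)   [R5 at ε]
8. q(e)  →  0   [R2 at ε]

0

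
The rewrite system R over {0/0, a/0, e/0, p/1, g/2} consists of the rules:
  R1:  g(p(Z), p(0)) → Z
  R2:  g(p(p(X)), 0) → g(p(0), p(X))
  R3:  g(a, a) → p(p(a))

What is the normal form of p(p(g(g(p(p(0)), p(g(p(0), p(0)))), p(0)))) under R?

1. p(p(g(g(p(p(0)), p(g(p(0), p(0)))), p(0))))  →  p(p(g(g(p(p(0)), p(0)), p(0))))   [R1 at 1.1.1.2.1]
2. p(p(g(g(p(p(0)), p(0)), p(0))))  →  p(p(g(p(0), p(0))))   [R1 at 1.1.1]
3. p(p(g(p(0), p(0))))  →  p(p(0))   [R1 at 1.1]

p(p(0))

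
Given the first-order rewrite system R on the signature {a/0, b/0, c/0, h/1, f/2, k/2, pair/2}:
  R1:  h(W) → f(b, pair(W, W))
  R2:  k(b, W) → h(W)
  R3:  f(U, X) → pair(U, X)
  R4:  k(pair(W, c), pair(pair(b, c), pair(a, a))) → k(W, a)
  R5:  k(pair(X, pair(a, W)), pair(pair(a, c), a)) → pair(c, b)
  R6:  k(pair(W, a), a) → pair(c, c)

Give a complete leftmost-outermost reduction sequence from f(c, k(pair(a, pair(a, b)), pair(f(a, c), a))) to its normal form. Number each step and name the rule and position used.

pair(c, pair(c, b))

1. f(c, k(pair(a, pair(a, b)), pair(f(a, c), a)))  →  pair(c, k(pair(a, pair(a, b)), pair(f(a, c), a)))   [R3 at ε]
2. pair(c, k(pair(a, pair(a, b)), pair(f(a, c), a)))  →  pair(c, k(pair(a, pair(a, b)), pair(pair(a, c), a)))   [R3 at 2.2.1]
3. pair(c, k(pair(a, pair(a, b)), pair(pair(a, c), a)))  →  pair(c, pair(c, b))   [R5 at 2]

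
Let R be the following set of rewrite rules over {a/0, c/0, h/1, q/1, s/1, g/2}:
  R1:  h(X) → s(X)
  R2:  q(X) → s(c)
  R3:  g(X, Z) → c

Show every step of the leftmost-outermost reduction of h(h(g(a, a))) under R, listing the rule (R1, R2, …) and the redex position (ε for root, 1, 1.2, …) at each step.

1. h(h(g(a, a)))  →  s(h(g(a, a)))   [R1 at ε]
2. s(h(g(a, a)))  →  s(s(g(a, a)))   [R1 at 1]
3. s(s(g(a, a)))  →  s(s(c))   [R3 at 1.1]

s(s(c))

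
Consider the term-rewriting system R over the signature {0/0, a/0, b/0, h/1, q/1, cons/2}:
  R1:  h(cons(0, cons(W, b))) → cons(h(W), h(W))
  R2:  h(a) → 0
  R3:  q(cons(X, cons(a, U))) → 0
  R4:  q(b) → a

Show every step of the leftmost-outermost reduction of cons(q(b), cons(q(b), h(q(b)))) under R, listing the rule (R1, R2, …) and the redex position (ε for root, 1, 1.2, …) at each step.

cons(a, cons(a, 0))

1. cons(q(b), cons(q(b), h(q(b))))  →  cons(a, cons(q(b), h(q(b))))   [R4 at 1]
2. cons(a, cons(q(b), h(q(b))))  →  cons(a, cons(a, h(q(b))))   [R4 at 2.1]
3. cons(a, cons(a, h(q(b))))  →  cons(a, cons(a, h(a)))   [R4 at 2.2.1]
4. cons(a, cons(a, h(a)))  →  cons(a, cons(a, 0))   [R2 at 2.2]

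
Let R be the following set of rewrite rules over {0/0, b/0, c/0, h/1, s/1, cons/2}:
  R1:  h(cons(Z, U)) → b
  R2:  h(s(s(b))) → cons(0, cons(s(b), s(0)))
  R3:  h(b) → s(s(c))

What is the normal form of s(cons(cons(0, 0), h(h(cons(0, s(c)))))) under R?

s(cons(cons(0, 0), s(s(c))))

1. s(cons(cons(0, 0), h(h(cons(0, s(c))))))  →  s(cons(cons(0, 0), h(b)))   [R1 at 1.2.1]
2. s(cons(cons(0, 0), h(b)))  →  s(cons(cons(0, 0), s(s(c))))   [R3 at 1.2]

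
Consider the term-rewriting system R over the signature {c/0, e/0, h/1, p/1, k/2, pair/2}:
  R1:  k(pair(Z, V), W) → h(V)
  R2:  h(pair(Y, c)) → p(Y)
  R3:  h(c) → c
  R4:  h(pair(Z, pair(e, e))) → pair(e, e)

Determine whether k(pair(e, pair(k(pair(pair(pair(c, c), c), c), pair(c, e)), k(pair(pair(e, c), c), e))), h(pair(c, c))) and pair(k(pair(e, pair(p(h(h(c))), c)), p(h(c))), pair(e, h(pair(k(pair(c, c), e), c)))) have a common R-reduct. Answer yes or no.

Reduce t₁ = k(pair(e, pair(k(pair(pair(pair(c, c), c), c), pair(c, e)), k(pair(pair(e, c), c), e))), h(pair(c, c))):
1. k(pair(e, pair(k(pair(pair(pair(c, c), c), c), pair(c, e)), k(pair(pair(e, c), c), e))), h(pair(c, c)))  →  h(pair(k(pair(pair(pair(c, c), c), c), pair(c, e)), k(pair(pair(e, c), c), e)))   [R1 at ε]
2. h(pair(k(pair(pair(pair(c, c), c), c), pair(c, e)), k(pair(pair(e, c), c), e)))  →  h(pair(h(c), k(pair(pair(e, c), c), e)))   [R1 at 1.1]
3. h(pair(h(c), k(pair(pair(e, c), c), e)))  →  h(pair(c, k(pair(pair(e, c), c), e)))   [R3 at 1.1]
4. h(pair(c, k(pair(pair(e, c), c), e)))  →  h(pair(c, h(c)))   [R1 at 1.2]
5. h(pair(c, h(c)))  →  h(pair(c, c))   [R3 at 1.2]
6. h(pair(c, c))  →  p(c)   [R2 at ε]

Reduce t₂ = pair(k(pair(e, pair(p(h(h(c))), c)), p(h(c))), pair(e, h(pair(k(pair(c, c), e), c)))):
1. pair(k(pair(e, pair(p(h(h(c))), c)), p(h(c))), pair(e, h(pair(k(pair(c, c), e), c))))  →  pair(h(pair(p(h(h(c))), c)), pair(e, h(pair(k(pair(c, c), e), c))))   [R1 at 1]
2. pair(h(pair(p(h(h(c))), c)), pair(e, h(pair(k(pair(c, c), e), c))))  →  pair(p(p(h(h(c)))), pair(e, h(pair(k(pair(c, c), e), c))))   [R2 at 1]
3. pair(p(p(h(h(c)))), pair(e, h(pair(k(pair(c, c), e), c))))  →  pair(p(p(h(c))), pair(e, h(pair(k(pair(c, c), e), c))))   [R3 at 1.1.1.1]
4. pair(p(p(h(c))), pair(e, h(pair(k(pair(c, c), e), c))))  →  pair(p(p(c)), pair(e, h(pair(k(pair(c, c), e), c))))   [R3 at 1.1.1]
5. pair(p(p(c)), pair(e, h(pair(k(pair(c, c), e), c))))  →  pair(p(p(c)), pair(e, p(k(pair(c, c), e))))   [R2 at 2.2]
6. pair(p(p(c)), pair(e, p(k(pair(c, c), e))))  →  pair(p(p(c)), pair(e, p(h(c))))   [R1 at 2.2.1]
7. pair(p(p(c)), pair(e, p(h(c))))  →  pair(p(p(c)), pair(e, p(c)))   [R3 at 2.2.1]

no — NF(t₁) = p(c), NF(t₂) = pair(p(p(c)), pair(e, p(c)))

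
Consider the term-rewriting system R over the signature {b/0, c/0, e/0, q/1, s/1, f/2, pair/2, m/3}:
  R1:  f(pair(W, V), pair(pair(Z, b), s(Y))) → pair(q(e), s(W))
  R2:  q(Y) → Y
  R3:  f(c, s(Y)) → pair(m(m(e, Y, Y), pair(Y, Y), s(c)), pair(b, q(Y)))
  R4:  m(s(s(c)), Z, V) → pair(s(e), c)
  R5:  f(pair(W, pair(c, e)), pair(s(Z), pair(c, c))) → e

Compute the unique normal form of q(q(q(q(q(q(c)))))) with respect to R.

1. q(q(q(q(q(q(c))))))  →  q(q(q(q(q(c)))))   [R2 at ε]
2. q(q(q(q(q(c)))))  →  q(q(q(q(c))))   [R2 at ε]
3. q(q(q(q(c))))  →  q(q(q(c)))   [R2 at ε]
4. q(q(q(c)))  →  q(q(c))   [R2 at ε]
5. q(q(c))  →  q(c)   [R2 at ε]
6. q(c)  →  c   [R2 at ε]

c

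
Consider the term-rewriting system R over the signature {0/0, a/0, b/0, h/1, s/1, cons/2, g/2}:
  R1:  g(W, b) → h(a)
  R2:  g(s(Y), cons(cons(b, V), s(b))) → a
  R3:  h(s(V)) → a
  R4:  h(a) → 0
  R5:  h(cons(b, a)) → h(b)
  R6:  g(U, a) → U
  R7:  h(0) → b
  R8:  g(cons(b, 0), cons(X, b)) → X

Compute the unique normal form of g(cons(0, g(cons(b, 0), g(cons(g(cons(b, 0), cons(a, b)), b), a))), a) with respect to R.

1. g(cons(0, g(cons(b, 0), g(cons(g(cons(b, 0), cons(a, b)), b), a))), a)  →  cons(0, g(cons(b, 0), g(cons(g(cons(b, 0), cons(a, b)), b), a)))   [R6 at ε]
2. cons(0, g(cons(b, 0), g(cons(g(cons(b, 0), cons(a, b)), b), a)))  →  cons(0, g(cons(b, 0), cons(g(cons(b, 0), cons(a, b)), b)))   [R6 at 2.2]
3. cons(0, g(cons(b, 0), cons(g(cons(b, 0), cons(a, b)), b)))  →  cons(0, g(cons(b, 0), cons(a, b)))   [R8 at 2]
4. cons(0, g(cons(b, 0), cons(a, b)))  →  cons(0, a)   [R8 at 2]

cons(0, a)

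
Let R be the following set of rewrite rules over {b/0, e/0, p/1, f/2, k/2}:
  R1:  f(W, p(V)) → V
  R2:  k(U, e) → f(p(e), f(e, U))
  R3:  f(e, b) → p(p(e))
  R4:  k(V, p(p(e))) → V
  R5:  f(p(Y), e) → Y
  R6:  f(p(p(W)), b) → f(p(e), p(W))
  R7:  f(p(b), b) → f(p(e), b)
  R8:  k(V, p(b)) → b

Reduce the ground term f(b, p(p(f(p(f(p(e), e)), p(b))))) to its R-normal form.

p(b)

1. f(b, p(p(f(p(f(p(e), e)), p(b)))))  →  p(f(p(f(p(e), e)), p(b)))   [R1 at ε]
2. p(f(p(f(p(e), e)), p(b)))  →  p(b)   [R1 at 1]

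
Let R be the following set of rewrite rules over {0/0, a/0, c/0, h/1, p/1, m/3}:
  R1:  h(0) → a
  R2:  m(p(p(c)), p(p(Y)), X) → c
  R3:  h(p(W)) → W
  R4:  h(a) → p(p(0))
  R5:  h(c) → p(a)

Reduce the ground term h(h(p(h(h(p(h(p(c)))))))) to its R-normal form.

1. h(h(p(h(h(p(h(p(c))))))))  →  h(h(h(p(h(p(c))))))   [R3 at 1]
2. h(h(h(p(h(p(c))))))  →  h(h(h(p(c))))   [R3 at 1.1]
3. h(h(h(p(c))))  →  h(h(c))   [R3 at 1.1]
4. h(h(c))  →  h(p(a))   [R5 at 1]
5. h(p(a))  →  a   [R3 at ε]

a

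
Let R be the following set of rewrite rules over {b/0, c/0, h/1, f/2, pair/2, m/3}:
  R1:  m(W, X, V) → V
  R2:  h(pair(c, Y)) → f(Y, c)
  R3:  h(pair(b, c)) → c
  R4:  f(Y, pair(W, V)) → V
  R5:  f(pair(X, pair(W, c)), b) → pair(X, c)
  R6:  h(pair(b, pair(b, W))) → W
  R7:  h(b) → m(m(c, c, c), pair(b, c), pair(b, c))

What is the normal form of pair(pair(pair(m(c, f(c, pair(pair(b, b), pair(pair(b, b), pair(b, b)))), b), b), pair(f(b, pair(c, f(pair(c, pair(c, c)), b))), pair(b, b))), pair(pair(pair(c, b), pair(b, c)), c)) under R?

1. pair(pair(pair(m(c, f(c, pair(pair(b, b), pair(pair(b, b), pair(b, b)))), b), b), pair(f(b, pair(c, f(pair(c, pair(c, c)), b))), pair(b, b))), pair(pair(pair(c, b), pair(b, c)), c))  →  pair(pair(pair(b, b), pair(f(b, pair(c, f(pair(c, pair(c, c)), b))), pair(b, b))), pair(pair(pair(c, b), pair(b, c)), c))   [R1 at 1.1.1]
2. pair(pair(pair(b, b), pair(f(b, pair(c, f(pair(c, pair(c, c)), b))), pair(b, b))), pair(pair(pair(c, b), pair(b, c)), c))  →  pair(pair(pair(b, b), pair(f(pair(c, pair(c, c)), b), pair(b, b))), pair(pair(pair(c, b), pair(b, c)), c))   [R4 at 1.2.1]
3. pair(pair(pair(b, b), pair(f(pair(c, pair(c, c)), b), pair(b, b))), pair(pair(pair(c, b), pair(b, c)), c))  →  pair(pair(pair(b, b), pair(pair(c, c), pair(b, b))), pair(pair(pair(c, b), pair(b, c)), c))   [R5 at 1.2.1]

pair(pair(pair(b, b), pair(pair(c, c), pair(b, b))), pair(pair(pair(c, b), pair(b, c)), c))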